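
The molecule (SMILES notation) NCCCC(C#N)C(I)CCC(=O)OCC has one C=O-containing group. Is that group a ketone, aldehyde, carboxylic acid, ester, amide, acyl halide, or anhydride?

ester

The carbonyl is in the CH2COOCH2 segment: –C(=O)–O–C with C on the carbonyl side → ester.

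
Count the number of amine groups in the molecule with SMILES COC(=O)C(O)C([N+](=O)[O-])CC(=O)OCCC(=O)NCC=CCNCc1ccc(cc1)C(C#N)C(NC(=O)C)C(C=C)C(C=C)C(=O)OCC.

1

CH3O–C(=O)–: carbonyl C bonded to C and to –OCH3 → ester (not ketone + ether).
–OH on an sp³ carbon → alcohol (secondary).
–NO2 on an sp³ carbon → nitro (the N=O is not a carbonyl).
–C(=O)–O–C with C on the carbonyl side → ester.
–C(=O)–N– linkage → amide (the N is not an amine).
C=C double bond → alkene.
C–N–C with sp³ carbons and no adjacent C=O → amine (secondary).
para-disubstituted benzene ring → arene.
pendant –C≡N: nitrile.
pendant –NHC(=O)CH3: N bonded to a carbonyl → amide (not amine).
pendant –CH=CH2: C=C double bond → alkene.
pendant –CH=CH2: C=C double bond → alkene.
–C(=O)OCH2CH3: carbonyl C bonded to C and to –OEt → ester.
Amine appears at: CH2NHCH2 → 1.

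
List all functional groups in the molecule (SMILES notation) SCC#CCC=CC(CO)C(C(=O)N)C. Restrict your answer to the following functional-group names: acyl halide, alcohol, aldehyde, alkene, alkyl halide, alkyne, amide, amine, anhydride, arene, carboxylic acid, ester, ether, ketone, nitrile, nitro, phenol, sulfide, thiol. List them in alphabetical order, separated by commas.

alcohol, alkene, alkyne, amide, thiol

–SH on an sp³ carbon → thiol.
C≡C triple bond → alkyne.
C=C double bond → alkene.
pendant –CH2OH on an sp³ backbone C → alcohol.
pendant –CONH2: carbonyl C bonded to C and N → amide.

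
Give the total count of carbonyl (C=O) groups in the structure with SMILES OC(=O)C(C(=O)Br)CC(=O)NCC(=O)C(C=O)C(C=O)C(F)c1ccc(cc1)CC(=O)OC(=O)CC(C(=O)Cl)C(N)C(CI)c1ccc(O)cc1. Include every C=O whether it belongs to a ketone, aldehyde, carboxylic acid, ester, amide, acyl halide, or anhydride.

HOOC: carboxylic acid, 1 C=O (running total 1).
CH(COBr): acyl halide, 1 C=O (running total 2).
CH2CONHCH2: amide, 1 C=O (running total 3).
CO: ketone, 1 C=O (running total 4).
CH(CHO): aldehyde, 1 C=O (running total 5).
CH(CHO): aldehyde, 1 C=O (running total 6).
CH2CO-O-COCH2: anhydride, 2 C=O (running total 8).
CH(COCl): acyl halide, 1 C=O (running total 9).

9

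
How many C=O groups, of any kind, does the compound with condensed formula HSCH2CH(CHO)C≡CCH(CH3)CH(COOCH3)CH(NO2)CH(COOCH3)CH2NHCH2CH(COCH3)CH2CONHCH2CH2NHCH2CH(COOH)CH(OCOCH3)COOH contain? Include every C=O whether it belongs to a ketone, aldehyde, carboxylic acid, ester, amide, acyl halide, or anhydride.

CH(CHO): aldehyde, 1 C=O (running total 1).
CH(COOCH3): ester, 1 C=O (running total 2).
CH(COOCH3): ester, 1 C=O (running total 3).
CH(COCH3): ketone, 1 C=O (running total 4).
CH2CONHCH2: amide, 1 C=O (running total 5).
CH(COOH): carboxylic acid, 1 C=O (running total 6).
CH(OCOCH3): ester, 1 C=O (running total 7).
COOH: carboxylic acid, 1 C=O (running total 8).

8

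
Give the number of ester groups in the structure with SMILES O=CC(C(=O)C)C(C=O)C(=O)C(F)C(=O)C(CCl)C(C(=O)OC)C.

terminal –CHO: carbonyl C bonded to H and C → aldehyde.
pendant –COCH3: carbonyl C bonded to two carbons → ketone.
pendant –CHO: carbonyl C bonded to C and H → aldehyde.
–C(=O)– with carbon on both sides → ketone.
halogen on an sp³ carbon → alkyl halide.
–C(=O)– with carbon on both sides → ketone.
pendant –CH2X: halogen on sp³ carbon → alkyl halide.
pendant –COOCH3: carbonyl C bonded to C and –OCH3 → ester.
Ester appears at: CH(COOCH3) → 1.

1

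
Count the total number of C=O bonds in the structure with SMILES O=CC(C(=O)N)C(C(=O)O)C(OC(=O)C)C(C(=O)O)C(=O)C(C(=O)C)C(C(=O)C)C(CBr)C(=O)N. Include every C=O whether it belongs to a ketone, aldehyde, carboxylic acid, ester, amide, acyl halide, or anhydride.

9

OHC: aldehyde, 1 C=O (running total 1).
CH(CONH2): amide, 1 C=O (running total 2).
CH(COOH): carboxylic acid, 1 C=O (running total 3).
CH(OCOCH3): ester, 1 C=O (running total 4).
CH(COOH): carboxylic acid, 1 C=O (running total 5).
CO: ketone, 1 C=O (running total 6).
CH(COCH3): ketone, 1 C=O (running total 7).
CH(COCH3): ketone, 1 C=O (running total 8).
CONH2: amide, 1 C=O (running total 9).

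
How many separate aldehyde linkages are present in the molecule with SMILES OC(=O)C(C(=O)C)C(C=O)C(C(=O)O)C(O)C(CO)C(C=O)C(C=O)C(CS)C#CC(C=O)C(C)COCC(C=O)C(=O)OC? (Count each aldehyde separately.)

–COOH: carbonyl C bonded to –OH and C → carboxylic acid (the –OH is not a separate alcohol).
pendant –COCH3: carbonyl C bonded to two carbons → ketone.
pendant –CHO: carbonyl C bonded to C and H → aldehyde.
pendant –COOH: carbonyl C bonded to C and –OH → carboxylic acid.
–OH on an sp³ carbon → alcohol (secondary).
pendant –CH2OH on an sp³ backbone C → alcohol.
pendant –CHO: carbonyl C bonded to C and H → aldehyde.
pendant –CHO: carbonyl C bonded to C and H → aldehyde.
pendant –CH2SH → thiol.
C≡C triple bond → alkyne.
pendant –CHO: carbonyl C bonded to C and H → aldehyde.
C–O–C with sp³ carbons on both sides and no adjacent C=O → ether.
pendant –CHO: carbonyl C bonded to C and H → aldehyde.
–C(=O)OCH3: carbonyl C bonded to C and to –OCH3 → ester (not ketone + ether).
Aldehyde appears at: CH(CHO), CH(CHO), CH(CHO), CH(CHO), CH(CHO) → 5.

5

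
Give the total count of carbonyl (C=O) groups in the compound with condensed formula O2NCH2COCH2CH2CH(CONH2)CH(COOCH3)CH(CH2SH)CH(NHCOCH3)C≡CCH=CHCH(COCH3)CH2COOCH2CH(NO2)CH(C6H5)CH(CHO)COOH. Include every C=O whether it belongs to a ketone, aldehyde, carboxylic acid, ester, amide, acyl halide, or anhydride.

CO: ketone, 1 C=O (running total 1).
CH(CONH2): amide, 1 C=O (running total 2).
CH(COOCH3): ester, 1 C=O (running total 3).
CH(NHCOCH3): amide, 1 C=O (running total 4).
CH(COCH3): ketone, 1 C=O (running total 5).
CH2COOCH2: ester, 1 C=O (running total 6).
CH(CHO): aldehyde, 1 C=O (running total 7).
COOH: carboxylic acid, 1 C=O (running total 8).

8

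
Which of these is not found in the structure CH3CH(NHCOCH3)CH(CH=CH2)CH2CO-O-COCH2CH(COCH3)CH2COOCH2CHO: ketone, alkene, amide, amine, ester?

ester: present (CH2COOCH2 — –C(=O)–O–C with C on the carbonyl side → ester).
alkene: present (CH(CH=CH2) — pendant –CH=CH2: C=C double bond → alkene).
amide: present (CH(NHCOCH3) — pendant –NHC(=O)CH3: N bonded to a carbonyl → amide (not amine)).
ketone: present (CH(COCH3) — pendant –COCH3: carbonyl C bonded to two carbons → ketone).
amine: absent. In CH(NHCOCH3), the nitrogen is bonded directly to a carbonyl carbon, making it part of an amide, not a free amine.

amine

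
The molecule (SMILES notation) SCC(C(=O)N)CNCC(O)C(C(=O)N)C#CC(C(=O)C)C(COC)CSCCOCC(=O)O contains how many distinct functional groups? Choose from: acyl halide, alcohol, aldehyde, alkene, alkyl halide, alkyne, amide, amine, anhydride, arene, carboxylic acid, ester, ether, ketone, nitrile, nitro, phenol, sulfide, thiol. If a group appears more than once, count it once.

Working along the chain:
  HSCH2: –SH on an sp³ carbon → thiol.
  CH(CONH2): pendant –CONH2: carbonyl C bonded to C and N → amide.
  CH2NHCH2: C–N–C with sp³ carbons and no adjacent C=O → amine (secondary).
  CH(OH): –OH on an sp³ carbon → alcohol (secondary).
  CH(CONH2): pendant –CONH2: carbonyl C bonded to C and N → amide.
  C≡C: C≡C triple bond → alkyne.
  CH(COCH3): pendant –COCH3: carbonyl C bonded to two carbons → ketone.
  CH(CH2OCH3): pendant –CH2OCH3: C–O–C linkage → ether.
  CH2SCH2: C–S–C linkage → sulfide (thioether).
  CH2OCH2: C–O–C with sp³ carbons on both sides and no adjacent C=O → ether.
  COOH: –COOH: carbonyl C bonded to –OH and C → carboxylic acid (the –OH is not a separate alcohol).
Distinct types present: alcohol, alkyne, amide, amine, carboxylic acid, ether, ketone, sulfide, thiol.

9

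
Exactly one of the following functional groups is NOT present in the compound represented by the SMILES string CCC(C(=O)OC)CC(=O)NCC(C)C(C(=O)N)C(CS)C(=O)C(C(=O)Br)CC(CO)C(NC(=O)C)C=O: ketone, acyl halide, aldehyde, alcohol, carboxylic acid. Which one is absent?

carboxylic acid

aldehyde: present (CHO — terminal –CHO: carbonyl C bonded to H and C → aldehyde).
alcohol: present (CH(CH2OH) — pendant –CH2OH on an sp³ backbone C → alcohol).
acyl halide: present (CH(COBr) — pendant –C(=O)X: carbonyl C bonded to C and halogen → acyl halide).
ketone: present (CO — –C(=O)– with carbon on both sides → ketone).
carboxylic acid: absent. In CH(COOCH3), the acyl oxygen is bonded to carbon (–O–C), not to H, so this is an ester. In each of CH2CONHCH2, CH(CONH2) and CH(NHCOCH3), the carbonyl is bonded to nitrogen, not to –OH; that is an amide.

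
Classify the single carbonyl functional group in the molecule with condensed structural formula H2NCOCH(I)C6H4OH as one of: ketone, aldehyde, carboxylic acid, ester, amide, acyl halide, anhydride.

The carbonyl is in the H2NCO segment: –C(=O)NH2: carbonyl C bonded to C and to N → amide (the N is not a separate amine).

amide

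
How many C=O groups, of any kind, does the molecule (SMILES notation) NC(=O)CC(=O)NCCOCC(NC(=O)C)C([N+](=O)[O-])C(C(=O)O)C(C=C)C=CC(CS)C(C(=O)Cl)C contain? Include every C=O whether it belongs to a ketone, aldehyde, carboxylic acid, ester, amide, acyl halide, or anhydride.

5

H2NCO: amide, 1 C=O (running total 1).
CH2CONHCH2: amide, 1 C=O (running total 2).
CH(NHCOCH3): amide, 1 C=O (running total 3).
CH(COOH): carboxylic acid, 1 C=O (running total 4).
CH(COCl): acyl halide, 1 C=O (running total 5).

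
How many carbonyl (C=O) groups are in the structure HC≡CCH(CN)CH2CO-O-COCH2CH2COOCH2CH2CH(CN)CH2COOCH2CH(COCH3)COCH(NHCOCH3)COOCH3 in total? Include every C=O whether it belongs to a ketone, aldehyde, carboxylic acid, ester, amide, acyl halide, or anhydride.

CH2CO-O-COCH2: anhydride, 2 C=O (running total 2).
CH2COOCH2: ester, 1 C=O (running total 3).
CH2COOCH2: ester, 1 C=O (running total 4).
CH(COCH3): ketone, 1 C=O (running total 5).
CO: ketone, 1 C=O (running total 6).
CH(NHCOCH3): amide, 1 C=O (running total 7).
COOCH3: ester, 1 C=O (running total 8).

8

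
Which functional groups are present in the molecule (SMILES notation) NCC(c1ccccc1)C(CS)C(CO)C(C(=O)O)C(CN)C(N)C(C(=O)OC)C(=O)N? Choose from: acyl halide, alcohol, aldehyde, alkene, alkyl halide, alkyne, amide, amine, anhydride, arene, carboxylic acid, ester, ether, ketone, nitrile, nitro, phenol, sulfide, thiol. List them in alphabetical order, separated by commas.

Taking each segment in turn:
  H2NCH2: –NH2 on an sp³ carbon with no adjacent C=O → amine.
  CH(C6H5): pendant –C6H5: benzene ring → arene.
  CH(CH2SH): pendant –CH2SH → thiol.
  CH(CH2OH): pendant –CH2OH on an sp³ backbone C → alcohol.
  CH(COOH): pendant –COOH: carbonyl C bonded to C and –OH → carboxylic acid.
  CH(CH2NH2): pendant –CH2NH2: N on sp³ C, no adjacent C=O → amine.
  CH(NH2): –NH2 on an sp³ carbon with no adjacent C=O → amine.
  CH(COOCH3): pendant –COOCH3: carbonyl C bonded to C and –OCH3 → ester.
  CONH2: –C(=O)NH2: carbonyl C bonded to C and to N → amide (the N is not a separate amine).

alcohol, amide, amine, arene, carboxylic acid, ester, thiol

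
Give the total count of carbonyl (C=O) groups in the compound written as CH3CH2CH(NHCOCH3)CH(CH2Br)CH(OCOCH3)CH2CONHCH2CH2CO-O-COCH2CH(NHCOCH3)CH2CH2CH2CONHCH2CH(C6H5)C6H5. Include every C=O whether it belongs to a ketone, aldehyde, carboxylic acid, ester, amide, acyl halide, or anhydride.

7

CH(NHCOCH3): amide, 1 C=O (running total 1).
CH(OCOCH3): ester, 1 C=O (running total 2).
CH2CONHCH2: amide, 1 C=O (running total 3).
CH2CO-O-COCH2: anhydride, 2 C=O (running total 5).
CH(NHCOCH3): amide, 1 C=O (running total 6).
CH2CONHCH2: amide, 1 C=O (running total 7).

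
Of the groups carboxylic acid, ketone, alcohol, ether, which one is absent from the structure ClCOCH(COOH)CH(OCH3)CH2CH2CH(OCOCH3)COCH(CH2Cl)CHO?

ketone: present (CO — –C(=O)– with carbon on both sides → ketone).
carboxylic acid: present (CH(COOH) — pendant –COOH: carbonyl C bonded to C and –OH → carboxylic acid).
ether: present (CH(OCH3) — pendant –OCH3: C–O–C with sp³ C, no adjacent C=O → ether).
alcohol: absent. In CH(COOH), the –OH sits on a carbonyl carbon, making it part of a carboxylic acid, not an alcohol.

alcohol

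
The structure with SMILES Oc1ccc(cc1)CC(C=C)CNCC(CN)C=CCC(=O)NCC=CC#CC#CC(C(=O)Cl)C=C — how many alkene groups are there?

4

–OH attached directly to an aromatic ring → phenol (not alcohol); the ring itself is an arene.
pendant –CH=CH2: C=C double bond → alkene.
C–N–C with sp³ carbons and no adjacent C=O → amine (secondary).
pendant –CH2NH2: N on sp³ C, no adjacent C=O → amine.
C=C double bond → alkene.
–C(=O)–N– linkage → amide (the N is not an amine).
C=C double bond → alkene.
C≡C triple bond → alkyne.
C≡C triple bond → alkyne.
pendant –C(=O)X: carbonyl C bonded to C and halogen → acyl halide.
C=C double bond → alkene.
Alkene appears at: CH(CH=CH2), CH=CH, CH=CH, CH=CH2 → 4.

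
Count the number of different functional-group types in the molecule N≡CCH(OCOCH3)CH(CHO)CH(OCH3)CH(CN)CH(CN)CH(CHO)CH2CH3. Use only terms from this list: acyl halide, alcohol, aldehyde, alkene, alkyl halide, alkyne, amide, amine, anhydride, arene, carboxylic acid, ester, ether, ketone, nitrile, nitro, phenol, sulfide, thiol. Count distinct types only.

4

Taking each segment in turn:
  N≡C: N≡C–: carbon triple-bonded to nitrogen → nitrile.
  CH(OCOCH3): pendant –OC(=O)CH3: an acyloxy group → ester.
  CH(CHO): pendant –CHO: carbonyl C bonded to C and H → aldehyde.
  CH(OCH3): pendant –OCH3: C–O–C with sp³ C, no adjacent C=O → ether.
  CH(CN): pendant –C≡N: nitrile.
  CH(CN): pendant –C≡N: nitrile.
  CH(CHO): pendant –CHO: carbonyl C bonded to C and H → aldehyde.
Distinct types present: aldehyde, ester, ether, nitrile.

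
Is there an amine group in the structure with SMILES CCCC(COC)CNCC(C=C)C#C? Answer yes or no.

Working along the chain:
  CH(CH2OCH3): pendant –CH2OCH3: C–O–C linkage → ether.
  CH2NHCH2: C–N–C with sp³ carbons and no adjacent C=O → amine (secondary).
  CH(CH=CH2): pendant –CH=CH2: C=C double bond → alkene.
  C≡CH: C≡C triple bond → alkyne.
The CH2NHCH2 segment supplies the amine: C–N–C with sp³ carbons and no adjacent C=O → amine (secondary).

yes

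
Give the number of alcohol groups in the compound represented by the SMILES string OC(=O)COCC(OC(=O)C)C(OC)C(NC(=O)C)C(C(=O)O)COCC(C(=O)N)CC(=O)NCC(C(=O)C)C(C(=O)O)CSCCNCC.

–COOH: carbonyl C bonded to –OH and C → carboxylic acid (the –OH is not a separate alcohol).
C–O–C with sp³ carbons on both sides and no adjacent C=O → ether.
pendant –OC(=O)CH3: an acyloxy group → ester.
pendant –OCH3: C–O–C with sp³ C, no adjacent C=O → ether.
pendant –NHC(=O)CH3: N bonded to a carbonyl → amide (not amine).
pendant –COOH: carbonyl C bonded to C and –OH → carboxylic acid.
C–O–C with sp³ carbons on both sides and no adjacent C=O → ether.
pendant –CONH2: carbonyl C bonded to C and N → amide.
–C(=O)–N– linkage → amide (the N is not an amine).
pendant –COCH3: carbonyl C bonded to two carbons → ketone.
pendant –COOH: carbonyl C bonded to C and –OH → carboxylic acid.
C–S–C linkage → sulfide (thioether).
C–N–C with sp³ carbons and no adjacent C=O → amine (secondary).
No segment is a alcohol: HOOC is carboxylic acid, not alcohol; CH2OCH2 is ether, not alcohol; CH(OCH3) is ether, not alcohol. → 0.

0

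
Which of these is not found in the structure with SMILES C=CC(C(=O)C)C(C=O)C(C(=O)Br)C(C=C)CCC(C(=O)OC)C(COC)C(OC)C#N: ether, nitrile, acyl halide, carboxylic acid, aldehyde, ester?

carboxylic acid

aldehyde: present (CH(CHO) — pendant –CHO: carbonyl C bonded to C and H → aldehyde).
nitrile: present (CN — –C≡N: carbon triple-bonded to nitrogen → nitrile).
ether: present (CH(CH2OCH3) — pendant –CH2OCH3: C–O–C linkage → ether).
acyl halide: present (CH(COBr) — pendant –C(=O)X: carbonyl C bonded to C and halogen → acyl halide).
ester: present (CH(COOCH3) — pendant –COOCH3: carbonyl C bonded to C and –OCH3 → ester).
carboxylic acid: absent. In CH(COOCH3), the acyl oxygen is bonded to carbon (–O–C), not to H, so this is an ester.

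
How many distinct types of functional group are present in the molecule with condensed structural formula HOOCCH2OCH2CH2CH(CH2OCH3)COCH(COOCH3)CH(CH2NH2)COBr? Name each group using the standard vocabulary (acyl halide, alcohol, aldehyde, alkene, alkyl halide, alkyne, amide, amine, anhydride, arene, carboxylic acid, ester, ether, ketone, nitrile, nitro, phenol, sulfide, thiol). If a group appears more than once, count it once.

6

Taking each segment in turn:
  HOOC: –COOH: carbonyl C bonded to –OH and C → carboxylic acid (the –OH is not a separate alcohol).
  CH2OCH2: C–O–C with sp³ carbons on both sides and no adjacent C=O → ether.
  CH(CH2OCH3): pendant –CH2OCH3: C–O–C linkage → ether.
  CO: –C(=O)– with carbon on both sides → ketone.
  CH(COOCH3): pendant –COOCH3: carbonyl C bonded to C and –OCH3 → ester.
  CH(CH2NH2): pendant –CH2NH2: N on sp³ C, no adjacent C=O → amine.
  COBr: –C(=O)Br: carbonyl C bonded to C and to a halogen → acyl halide (not alkyl halide).
Distinct types present: acyl halide, amine, carboxylic acid, ester, ether, ketone.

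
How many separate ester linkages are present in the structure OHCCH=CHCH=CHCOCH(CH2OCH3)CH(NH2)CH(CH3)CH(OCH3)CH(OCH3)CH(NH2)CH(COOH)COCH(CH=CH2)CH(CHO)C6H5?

0

Working along the chain:
  OHC: terminal –CHO: carbonyl C bonded to H and C → aldehyde.
  CH=CH: C=C double bond → alkene.
  CH=CH: C=C double bond → alkene.
  CO: –C(=O)– with carbon on both sides → ketone.
  CH(CH2OCH3): pendant –CH2OCH3: C–O–C linkage → ether.
  CH(NH2): –NH2 on an sp³ carbon with no adjacent C=O → amine.
  CH(OCH3): pendant –OCH3: C–O–C with sp³ C, no adjacent C=O → ether.
  CH(OCH3): pendant –OCH3: C–O–C with sp³ C, no adjacent C=O → ether.
  CH(NH2): –NH2 on an sp³ carbon with no adjacent C=O → amine.
  CH(COOH): pendant –COOH: carbonyl C bonded to C and –OH → carboxylic acid.
  CO: –C(=O)– with carbon on both sides → ketone.
  CH(CH=CH2): pendant –CH=CH2: C=C double bond → alkene.
  CH(CHO): pendant –CHO: carbonyl C bonded to C and H → aldehyde.
  C6H5: –C6H5 phenyl ring → arene.
No segment is a ester: CO is ketone, not ester; CH(CH2OCH3) is ether, not ester; CH(OCH3) is ether, not ester. → 0.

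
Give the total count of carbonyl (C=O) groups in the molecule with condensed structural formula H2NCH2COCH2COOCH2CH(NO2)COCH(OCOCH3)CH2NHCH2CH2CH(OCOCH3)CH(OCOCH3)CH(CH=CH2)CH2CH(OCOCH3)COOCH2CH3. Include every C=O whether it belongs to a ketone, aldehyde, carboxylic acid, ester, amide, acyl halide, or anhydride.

CO: ketone, 1 C=O (running total 1).
CH2COOCH2: ester, 1 C=O (running total 2).
CO: ketone, 1 C=O (running total 3).
CH(OCOCH3): ester, 1 C=O (running total 4).
CH(OCOCH3): ester, 1 C=O (running total 5).
CH(OCOCH3): ester, 1 C=O (running total 6).
CH(OCOCH3): ester, 1 C=O (running total 7).
COOCH2CH3: ester, 1 C=O (running total 8).

8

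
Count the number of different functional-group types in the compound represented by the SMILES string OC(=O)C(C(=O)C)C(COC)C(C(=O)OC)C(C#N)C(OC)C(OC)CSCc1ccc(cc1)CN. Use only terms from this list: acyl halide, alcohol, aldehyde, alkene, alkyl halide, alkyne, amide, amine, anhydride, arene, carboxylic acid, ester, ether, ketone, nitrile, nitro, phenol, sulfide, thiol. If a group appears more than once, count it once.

Taking each segment in turn:
  HOOC: –COOH: carbonyl C bonded to –OH and C → carboxylic acid (the –OH is not a separate alcohol).
  CH(COCH3): pendant –COCH3: carbonyl C bonded to two carbons → ketone.
  CH(CH2OCH3): pendant –CH2OCH3: C–O–C linkage → ether.
  CH(COOCH3): pendant –COOCH3: carbonyl C bonded to C and –OCH3 → ester.
  CH(CN): pendant –C≡N: nitrile.
  CH(OCH3): pendant –OCH3: C–O–C with sp³ C, no adjacent C=O → ether.
  CH(OCH3): pendant –OCH3: C–O–C with sp³ C, no adjacent C=O → ether.
  CH2SCH2: C–S–C linkage → sulfide (thioether).
  C6H4: para-disubstituted benzene ring → arene.
  CH2NH2: –NH2 on an sp³ carbon with no adjacent C=O → amine.
Distinct types present: amine, arene, carboxylic acid, ester, ether, ketone, nitrile, sulfide.

8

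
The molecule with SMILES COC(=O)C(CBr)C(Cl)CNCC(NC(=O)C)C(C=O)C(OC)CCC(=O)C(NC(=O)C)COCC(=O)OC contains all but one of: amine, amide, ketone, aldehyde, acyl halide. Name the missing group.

acyl halide

ketone: present (CO — –C(=O)– with carbon on both sides → ketone).
aldehyde: present (CH(CHO) — pendant –CHO: carbonyl C bonded to C and H → aldehyde).
amine: present (CH2NHCH2 — C–N–C with sp³ carbons and no adjacent C=O → amine (secondary)).
amide: present (CH(NHCOCH3) — pendant –NHC(=O)CH3: N bonded to a carbonyl → amide (not amine)).
acyl halide: no segment matches this pattern.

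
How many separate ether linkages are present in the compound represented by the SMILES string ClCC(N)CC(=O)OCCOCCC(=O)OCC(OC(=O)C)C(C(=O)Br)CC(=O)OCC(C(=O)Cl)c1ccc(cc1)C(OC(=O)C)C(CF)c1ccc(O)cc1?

Reading the structure from left to right:
  ClCH2: halogen on an sp³ carbon → alkyl halide.
  CH(NH2): –NH2 on an sp³ carbon with no adjacent C=O → amine.
  CH2COOCH2: –C(=O)–O–C with C on the carbonyl side → ester.
  CH2OCH2: C–O–C with sp³ carbons on both sides and no adjacent C=O → ether.
  CH2COOCH2: –C(=O)–O–C with C on the carbonyl side → ester.
  CH(OCOCH3): pendant –OC(=O)CH3: an acyloxy group → ester.
  CH(COBr): pendant –C(=O)X: carbonyl C bonded to C and halogen → acyl halide.
  CH2COOCH2: –C(=O)–O–C with C on the carbonyl side → ester.
  CH(COCl): pendant –C(=O)X: carbonyl C bonded to C and halogen → acyl halide.
  C6H4: para-disubstituted benzene ring → arene.
  CH(OCOCH3): pendant –OC(=O)CH3: an acyloxy group → ester.
  CH(CH2F): pendant –CH2X: halogen on sp³ carbon → alkyl halide.
  C6H4OH: –OH attached directly to an aromatic ring → phenol (not alcohol); the ring itself is an arene.
Ether appears at: CH2OCH2 → 1.

1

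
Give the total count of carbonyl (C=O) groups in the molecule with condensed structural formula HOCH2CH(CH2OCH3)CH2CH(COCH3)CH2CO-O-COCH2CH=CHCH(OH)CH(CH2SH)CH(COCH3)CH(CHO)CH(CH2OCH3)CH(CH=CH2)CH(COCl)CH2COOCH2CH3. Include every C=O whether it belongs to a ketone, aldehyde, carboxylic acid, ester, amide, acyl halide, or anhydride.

7

CH(COCH3): ketone, 1 C=O (running total 1).
CH2CO-O-COCH2: anhydride, 2 C=O (running total 3).
CH(COCH3): ketone, 1 C=O (running total 4).
CH(CHO): aldehyde, 1 C=O (running total 5).
CH(COCl): acyl halide, 1 C=O (running total 6).
CH2COOCH2: ester, 1 C=O (running total 7).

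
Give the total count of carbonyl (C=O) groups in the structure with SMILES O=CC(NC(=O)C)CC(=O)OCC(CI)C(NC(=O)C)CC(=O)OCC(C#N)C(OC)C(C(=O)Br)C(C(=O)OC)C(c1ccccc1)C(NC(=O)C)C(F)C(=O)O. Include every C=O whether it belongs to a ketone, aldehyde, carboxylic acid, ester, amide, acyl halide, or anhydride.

9

OHC: aldehyde, 1 C=O (running total 1).
CH(NHCOCH3): amide, 1 C=O (running total 2).
CH2COOCH2: ester, 1 C=O (running total 3).
CH(NHCOCH3): amide, 1 C=O (running total 4).
CH2COOCH2: ester, 1 C=O (running total 5).
CH(COBr): acyl halide, 1 C=O (running total 6).
CH(COOCH3): ester, 1 C=O (running total 7).
CH(NHCOCH3): amide, 1 C=O (running total 8).
COOH: carboxylic acid, 1 C=O (running total 9).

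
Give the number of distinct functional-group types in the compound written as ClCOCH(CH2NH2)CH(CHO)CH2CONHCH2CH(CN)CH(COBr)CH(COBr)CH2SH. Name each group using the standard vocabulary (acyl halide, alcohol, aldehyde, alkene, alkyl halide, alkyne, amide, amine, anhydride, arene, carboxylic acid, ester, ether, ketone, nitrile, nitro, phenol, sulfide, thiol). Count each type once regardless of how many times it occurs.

6

Taking each segment in turn:
  ClCO: –C(=O)Cl: carbonyl C bonded to C and to a halogen → acyl halide (not alkyl halide).
  CH(CH2NH2): pendant –CH2NH2: N on sp³ C, no adjacent C=O → amine.
  CH(CHO): pendant –CHO: carbonyl C bonded to C and H → aldehyde.
  CH2CONHCH2: –C(=O)–N– linkage → amide (the N is not an amine).
  CH(CN): pendant –C≡N: nitrile.
  CH(COBr): pendant –C(=O)X: carbonyl C bonded to C and halogen → acyl halide.
  CH(COBr): pendant –C(=O)X: carbonyl C bonded to C and halogen → acyl halide.
  CH2SH: –SH on an sp³ carbon → thiol.
Distinct types present: acyl halide, aldehyde, amide, amine, nitrile, thiol.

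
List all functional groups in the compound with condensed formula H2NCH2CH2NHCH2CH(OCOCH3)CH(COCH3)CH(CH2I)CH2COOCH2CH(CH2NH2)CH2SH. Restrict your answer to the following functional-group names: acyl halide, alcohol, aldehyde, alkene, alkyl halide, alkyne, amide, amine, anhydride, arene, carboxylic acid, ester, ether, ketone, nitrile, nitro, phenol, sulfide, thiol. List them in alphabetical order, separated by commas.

Working along the chain:
  H2NCH2: –NH2 on an sp³ carbon with no adjacent C=O → amine.
  CH2NHCH2: C–N–C with sp³ carbons and no adjacent C=O → amine (secondary).
  CH(OCOCH3): pendant –OC(=O)CH3: an acyloxy group → ester.
  CH(COCH3): pendant –COCH3: carbonyl C bonded to two carbons → ketone.
  CH(CH2I): pendant –CH2X: halogen on sp³ carbon → alkyl halide.
  CH2COOCH2: –C(=O)–O–C with C on the carbonyl side → ester.
  CH(CH2NH2): pendant –CH2NH2: N on sp³ C, no adjacent C=O → amine.
  CH2SH: –SH on an sp³ carbon → thiol.

alkyl halide, amine, ester, ketone, thiol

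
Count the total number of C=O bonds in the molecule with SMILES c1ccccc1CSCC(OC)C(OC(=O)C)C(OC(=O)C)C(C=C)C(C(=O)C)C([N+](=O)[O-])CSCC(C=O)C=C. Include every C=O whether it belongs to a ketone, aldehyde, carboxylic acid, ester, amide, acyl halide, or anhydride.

CH(OCOCH3): ester, 1 C=O (running total 1).
CH(OCOCH3): ester, 1 C=O (running total 2).
CH(COCH3): ketone, 1 C=O (running total 3).
CH(CHO): aldehyde, 1 C=O (running total 4).

4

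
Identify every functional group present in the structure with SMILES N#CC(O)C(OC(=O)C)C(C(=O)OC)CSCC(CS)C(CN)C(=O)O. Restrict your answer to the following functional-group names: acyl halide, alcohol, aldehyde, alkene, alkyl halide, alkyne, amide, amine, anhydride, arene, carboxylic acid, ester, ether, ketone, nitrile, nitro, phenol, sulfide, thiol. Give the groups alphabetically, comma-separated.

Reading the structure from left to right:
  N≡C: N≡C–: carbon triple-bonded to nitrogen → nitrile.
  CH(OH): –OH on an sp³ carbon → alcohol (secondary).
  CH(OCOCH3): pendant –OC(=O)CH3: an acyloxy group → ester.
  CH(COOCH3): pendant –COOCH3: carbonyl C bonded to C and –OCH3 → ester.
  CH2SCH2: C–S–C linkage → sulfide (thioether).
  CH(CH2SH): pendant –CH2SH → thiol.
  CH(CH2NH2): pendant –CH2NH2: N on sp³ C, no adjacent C=O → amine.
  COOH: –COOH: carbonyl C bonded to –OH and C → carboxylic acid (the –OH is not a separate alcohol).

alcohol, amine, carboxylic acid, ester, nitrile, sulfide, thiol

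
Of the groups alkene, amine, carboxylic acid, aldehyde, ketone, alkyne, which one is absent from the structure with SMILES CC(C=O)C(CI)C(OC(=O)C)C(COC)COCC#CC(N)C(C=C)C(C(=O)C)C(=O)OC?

carboxylic acid

alkyne: present (C≡C — C≡C triple bond → alkyne).
amine: present (CH(NH2) — –NH2 on an sp³ carbon with no adjacent C=O → amine).
alkene: present (CH(CH=CH2) — pendant –CH=CH2: C=C double bond → alkene).
aldehyde: present (CH(CHO) — pendant –CHO: carbonyl C bonded to C and H → aldehyde).
ketone: present (CH(COCH3) — pendant –COCH3: carbonyl C bonded to two carbons → ketone).
carboxylic acid: absent. In each of CH(OCOCH3) and COOCH3, the acyl oxygen is bonded to carbon (–O–C), not to H, so this is an ester.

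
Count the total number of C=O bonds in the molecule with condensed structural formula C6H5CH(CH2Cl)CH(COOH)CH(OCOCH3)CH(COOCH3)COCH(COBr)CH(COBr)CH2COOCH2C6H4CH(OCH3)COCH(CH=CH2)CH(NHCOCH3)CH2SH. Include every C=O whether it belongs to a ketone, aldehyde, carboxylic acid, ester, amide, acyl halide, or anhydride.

9

CH(COOH): carboxylic acid, 1 C=O (running total 1).
CH(OCOCH3): ester, 1 C=O (running total 2).
CH(COOCH3): ester, 1 C=O (running total 3).
CO: ketone, 1 C=O (running total 4).
CH(COBr): acyl halide, 1 C=O (running total 5).
CH(COBr): acyl halide, 1 C=O (running total 6).
CH2COOCH2: ester, 1 C=O (running total 7).
CO: ketone, 1 C=O (running total 8).
CH(NHCOCH3): amide, 1 C=O (running total 9).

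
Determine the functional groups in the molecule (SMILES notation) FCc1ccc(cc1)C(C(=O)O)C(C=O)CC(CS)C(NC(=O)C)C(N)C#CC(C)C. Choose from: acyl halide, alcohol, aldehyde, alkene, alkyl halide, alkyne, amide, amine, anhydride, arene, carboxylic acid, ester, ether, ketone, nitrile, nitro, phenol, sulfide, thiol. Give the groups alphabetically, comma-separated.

halogen on an sp³ carbon → alkyl halide.
para-disubstituted benzene ring → arene.
pendant –COOH: carbonyl C bonded to C and –OH → carboxylic acid.
pendant –CHO: carbonyl C bonded to C and H → aldehyde.
pendant –CH2SH → thiol.
pendant –NHC(=O)CH3: N bonded to a carbonyl → amide (not amine).
–NH2 on an sp³ carbon with no adjacent C=O → amine.
C≡C triple bond → alkyne.

aldehyde, alkyl halide, alkyne, amide, amine, arene, carboxylic acid, thiol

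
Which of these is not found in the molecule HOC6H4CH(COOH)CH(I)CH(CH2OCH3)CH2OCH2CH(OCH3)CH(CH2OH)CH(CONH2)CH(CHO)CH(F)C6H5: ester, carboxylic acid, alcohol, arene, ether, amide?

ester

arene: present (HOC6H4 — –OH attached directly to an aromatic ring → phenol (not alcohol); the ring itself is an arene).
alcohol: present (CH(CH2OH) — pendant –CH2OH on an sp³ backbone C → alcohol).
amide: present (CH(CONH2) — pendant –CONH2: carbonyl C bonded to C and N → amide).
carboxylic acid: present (CH(COOH) — pendant –COOH: carbonyl C bonded to C and –OH → carboxylic acid).
ether: present (CH(CH2OCH3) — pendant –CH2OCH3: C–O–C linkage → ether).
ester: no segment matches this pattern.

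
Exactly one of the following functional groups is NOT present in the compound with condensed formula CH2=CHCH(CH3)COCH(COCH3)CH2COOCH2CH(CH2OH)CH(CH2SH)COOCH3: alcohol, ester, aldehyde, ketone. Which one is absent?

aldehyde

ester: present (CH2COOCH2 — –C(=O)–O–C with C on the carbonyl side → ester).
ketone: present (CO — –C(=O)– with carbon on both sides → ketone).
alcohol: present (CH(CH2OH) — pendant –CH2OH on an sp³ backbone C → alcohol).
aldehyde: absent. In each of CO and CH(COCH3), the carbonyl carbon is bonded to two carbons, so it is a ketone, not an aldehyde.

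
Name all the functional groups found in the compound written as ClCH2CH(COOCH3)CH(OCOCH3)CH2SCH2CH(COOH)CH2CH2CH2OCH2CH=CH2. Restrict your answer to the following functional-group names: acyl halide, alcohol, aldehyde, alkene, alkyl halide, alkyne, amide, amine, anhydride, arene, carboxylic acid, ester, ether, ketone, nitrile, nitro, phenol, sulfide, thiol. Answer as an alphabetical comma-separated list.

alkene, alkyl halide, carboxylic acid, ester, ether, sulfide

Taking each segment in turn:
  ClCH2: halogen on an sp³ carbon → alkyl halide.
  CH(COOCH3): pendant –COOCH3: carbonyl C bonded to C and –OCH3 → ester.
  CH(OCOCH3): pendant –OC(=O)CH3: an acyloxy group → ester.
  CH2SCH2: C–S–C linkage → sulfide (thioether).
  CH(COOH): pendant –COOH: carbonyl C bonded to C and –OH → carboxylic acid.
  CH2OCH2: C–O–C with sp³ carbons on both sides and no adjacent C=O → ether.
  CH=CH2: C=C double bond → alkene.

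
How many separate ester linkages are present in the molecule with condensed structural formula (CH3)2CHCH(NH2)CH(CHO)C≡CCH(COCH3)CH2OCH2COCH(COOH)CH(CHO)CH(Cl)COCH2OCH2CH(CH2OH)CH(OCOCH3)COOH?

1

Reading the structure from left to right:
  CH(NH2): –NH2 on an sp³ carbon with no adjacent C=O → amine.
  CH(CHO): pendant –CHO: carbonyl C bonded to C and H → aldehyde.
  C≡C: C≡C triple bond → alkyne.
  CH(COCH3): pendant –COCH3: carbonyl C bonded to two carbons → ketone.
  CH2OCH2: C–O–C with sp³ carbons on both sides and no adjacent C=O → ether.
  CO: –C(=O)– with carbon on both sides → ketone.
  CH(COOH): pendant –COOH: carbonyl C bonded to C and –OH → carboxylic acid.
  CH(CHO): pendant –CHO: carbonyl C bonded to C and H → aldehyde.
  CH(Cl): halogen on an sp³ carbon → alkyl halide.
  CO: –C(=O)– with carbon on both sides → ketone.
  CH2OCH2: C–O–C with sp³ carbons on both sides and no adjacent C=O → ether.
  CH(CH2OH): pendant –CH2OH on an sp³ backbone C → alcohol.
  CH(OCOCH3): pendant –OC(=O)CH3: an acyloxy group → ester.
  COOH: –COOH: carbonyl C bonded to –OH and C → carboxylic acid (the –OH is not a separate alcohol).
Ester appears at: CH(OCOCH3) → 1.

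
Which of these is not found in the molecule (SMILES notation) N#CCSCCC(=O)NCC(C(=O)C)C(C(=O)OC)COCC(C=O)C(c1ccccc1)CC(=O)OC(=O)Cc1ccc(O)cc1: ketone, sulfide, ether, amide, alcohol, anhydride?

ketone: present (CH(COCH3) — pendant –COCH3: carbonyl C bonded to two carbons → ketone).
sulfide: present (CH2SCH2 — C–S–C linkage → sulfide (thioether)).
ether: present (CH2OCH2 — C–O–C with sp³ carbons on both sides and no adjacent C=O → ether).
amide: present (CH2CONHCH2 — –C(=O)–N– linkage → amide (the N is not an amine)).
anhydride: present (CH2CO-O-COCH2 — two acyl groups sharing one oxygen, –C(=O)–O–C(=O)– → anhydride).
alcohol: absent. In C6H4OH, the –OH is on an aromatic ring carbon; that is a phenol, not an alcohol.

alcohol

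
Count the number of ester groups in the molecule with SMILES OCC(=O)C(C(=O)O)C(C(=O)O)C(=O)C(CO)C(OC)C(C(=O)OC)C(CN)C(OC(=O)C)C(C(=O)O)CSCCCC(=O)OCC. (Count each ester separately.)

Working along the chain:
  HOCH2: HO– on an sp³ carbon → alcohol.
  CO: –C(=O)– with carbon on both sides → ketone.
  CH(COOH): pendant –COOH: carbonyl C bonded to C and –OH → carboxylic acid.
  CH(COOH): pendant –COOH: carbonyl C bonded to C and –OH → carboxylic acid.
  CO: –C(=O)– with carbon on both sides → ketone.
  CH(CH2OH): pendant –CH2OH on an sp³ backbone C → alcohol.
  CH(OCH3): pendant –OCH3: C–O–C with sp³ C, no adjacent C=O → ether.
  CH(COOCH3): pendant –COOCH3: carbonyl C bonded to C and –OCH3 → ester.
  CH(CH2NH2): pendant –CH2NH2: N on sp³ C, no adjacent C=O → amine.
  CH(OCOCH3): pendant –OC(=O)CH3: an acyloxy group → ester.
  CH(COOH): pendant –COOH: carbonyl C bonded to C and –OH → carboxylic acid.
  CH2SCH2: C–S–C linkage → sulfide (thioether).
  COOCH2CH3: –C(=O)OCH2CH3: carbonyl C bonded to C and to –OEt → ester.
Ester appears at: CH(COOCH3), CH(OCOCH3), COOCH2CH3 → 3.

3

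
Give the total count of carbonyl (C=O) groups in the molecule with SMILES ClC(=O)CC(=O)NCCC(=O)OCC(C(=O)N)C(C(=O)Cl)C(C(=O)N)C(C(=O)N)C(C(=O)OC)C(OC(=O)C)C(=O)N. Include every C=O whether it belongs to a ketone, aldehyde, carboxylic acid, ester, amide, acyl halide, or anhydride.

10

ClCO: acyl halide, 1 C=O (running total 1).
CH2CONHCH2: amide, 1 C=O (running total 2).
CH2COOCH2: ester, 1 C=O (running total 3).
CH(CONH2): amide, 1 C=O (running total 4).
CH(COCl): acyl halide, 1 C=O (running total 5).
CH(CONH2): amide, 1 C=O (running total 6).
CH(CONH2): amide, 1 C=O (running total 7).
CH(COOCH3): ester, 1 C=O (running total 8).
CH(OCOCH3): ester, 1 C=O (running total 9).
CONH2: amide, 1 C=O (running total 10).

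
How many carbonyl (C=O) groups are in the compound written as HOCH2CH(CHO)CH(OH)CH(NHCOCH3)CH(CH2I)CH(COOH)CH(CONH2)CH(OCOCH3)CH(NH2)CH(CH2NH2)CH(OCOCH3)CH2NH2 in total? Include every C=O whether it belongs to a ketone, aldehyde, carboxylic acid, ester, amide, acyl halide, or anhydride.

CH(CHO): aldehyde, 1 C=O (running total 1).
CH(NHCOCH3): amide, 1 C=O (running total 2).
CH(COOH): carboxylic acid, 1 C=O (running total 3).
CH(CONH2): amide, 1 C=O (running total 4).
CH(OCOCH3): ester, 1 C=O (running total 5).
CH(OCOCH3): ester, 1 C=O (running total 6).

6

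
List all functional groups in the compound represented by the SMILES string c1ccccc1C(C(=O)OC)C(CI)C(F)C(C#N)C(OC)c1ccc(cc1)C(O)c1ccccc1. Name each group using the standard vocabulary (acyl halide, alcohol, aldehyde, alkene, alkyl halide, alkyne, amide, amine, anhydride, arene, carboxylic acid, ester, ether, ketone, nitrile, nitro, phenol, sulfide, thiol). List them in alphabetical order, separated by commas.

C6H5– phenyl ring → arene.
pendant –COOCH3: carbonyl C bonded to C and –OCH3 → ester.
pendant –CH2X: halogen on sp³ carbon → alkyl halide.
halogen on an sp³ carbon → alkyl halide.
pendant –C≡N: nitrile.
pendant –OCH3: C–O–C with sp³ C, no adjacent C=O → ether.
para-disubstituted benzene ring → arene.
–OH on an sp³ carbon → alcohol (secondary).
–C6H5 phenyl ring → arene.

alcohol, alkyl halide, arene, ester, ether, nitrile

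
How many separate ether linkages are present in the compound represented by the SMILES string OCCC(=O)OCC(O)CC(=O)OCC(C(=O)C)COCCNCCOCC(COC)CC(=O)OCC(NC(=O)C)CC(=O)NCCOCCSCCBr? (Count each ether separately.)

HO– on an sp³ carbon → alcohol.
–C(=O)–O–C with C on the carbonyl side → ester.
–OH on an sp³ carbon → alcohol (secondary).
–C(=O)–O–C with C on the carbonyl side → ester.
pendant –COCH3: carbonyl C bonded to two carbons → ketone.
C–O–C with sp³ carbons on both sides and no adjacent C=O → ether.
C–N–C with sp³ carbons and no adjacent C=O → amine (secondary).
C–O–C with sp³ carbons on both sides and no adjacent C=O → ether.
pendant –CH2OCH3: C–O–C linkage → ether.
–C(=O)–O–C with C on the carbonyl side → ester.
pendant –NHC(=O)CH3: N bonded to a carbonyl → amide (not amine).
–C(=O)–N– linkage → amide (the N is not an amine).
C–O–C with sp³ carbons on both sides and no adjacent C=O → ether.
C–S–C linkage → sulfide (thioether).
halogen on an sp³ carbon → alkyl halide.
Ether appears at: CH2OCH2, CH2OCH2, CH(CH2OCH3), CH2OCH2 → 4.

4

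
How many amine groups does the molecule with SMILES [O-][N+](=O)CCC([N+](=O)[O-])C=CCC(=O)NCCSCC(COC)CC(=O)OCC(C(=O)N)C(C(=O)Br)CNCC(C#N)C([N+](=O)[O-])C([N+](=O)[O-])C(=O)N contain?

Working along the chain:
  O2NCH2: –NO2 on carbon → nitro group.
  CH(NO2): –NO2 on an sp³ carbon → nitro (the N=O is not a carbonyl).
  CH=CH: C=C double bond → alkene.
  CH2CONHCH2: –C(=O)–N– linkage → amide (the N is not an amine).
  CH2SCH2: C–S–C linkage → sulfide (thioether).
  CH(CH2OCH3): pendant –CH2OCH3: C–O–C linkage → ether.
  CH2COOCH2: –C(=O)–O–C with C on the carbonyl side → ester.
  CH(CONH2): pendant –CONH2: carbonyl C bonded to C and N → amide.
  CH(COBr): pendant –C(=O)X: carbonyl C bonded to C and halogen → acyl halide.
  CH2NHCH2: C–N–C with sp³ carbons and no adjacent C=O → amine (secondary).
  CH(CN): pendant –C≡N: nitrile.
  CH(NO2): –NO2 on an sp³ carbon → nitro (the N=O is not a carbonyl).
  CH(NO2): –NO2 on an sp³ carbon → nitro (the N=O is not a carbonyl).
  CONH2: –C(=O)NH2: carbonyl C bonded to C and to N → amide (the N is not a separate amine).
Amine appears at: CH2NHCH2 → 1.

1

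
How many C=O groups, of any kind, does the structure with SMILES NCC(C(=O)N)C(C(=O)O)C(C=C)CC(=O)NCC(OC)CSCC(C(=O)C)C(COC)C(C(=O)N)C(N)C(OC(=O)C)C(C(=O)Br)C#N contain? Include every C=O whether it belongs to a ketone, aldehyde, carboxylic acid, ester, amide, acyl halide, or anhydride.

CH(CONH2): amide, 1 C=O (running total 1).
CH(COOH): carboxylic acid, 1 C=O (running total 2).
CH2CONHCH2: amide, 1 C=O (running total 3).
CH(COCH3): ketone, 1 C=O (running total 4).
CH(CONH2): amide, 1 C=O (running total 5).
CH(OCOCH3): ester, 1 C=O (running total 6).
CH(COBr): acyl halide, 1 C=O (running total 7).

7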